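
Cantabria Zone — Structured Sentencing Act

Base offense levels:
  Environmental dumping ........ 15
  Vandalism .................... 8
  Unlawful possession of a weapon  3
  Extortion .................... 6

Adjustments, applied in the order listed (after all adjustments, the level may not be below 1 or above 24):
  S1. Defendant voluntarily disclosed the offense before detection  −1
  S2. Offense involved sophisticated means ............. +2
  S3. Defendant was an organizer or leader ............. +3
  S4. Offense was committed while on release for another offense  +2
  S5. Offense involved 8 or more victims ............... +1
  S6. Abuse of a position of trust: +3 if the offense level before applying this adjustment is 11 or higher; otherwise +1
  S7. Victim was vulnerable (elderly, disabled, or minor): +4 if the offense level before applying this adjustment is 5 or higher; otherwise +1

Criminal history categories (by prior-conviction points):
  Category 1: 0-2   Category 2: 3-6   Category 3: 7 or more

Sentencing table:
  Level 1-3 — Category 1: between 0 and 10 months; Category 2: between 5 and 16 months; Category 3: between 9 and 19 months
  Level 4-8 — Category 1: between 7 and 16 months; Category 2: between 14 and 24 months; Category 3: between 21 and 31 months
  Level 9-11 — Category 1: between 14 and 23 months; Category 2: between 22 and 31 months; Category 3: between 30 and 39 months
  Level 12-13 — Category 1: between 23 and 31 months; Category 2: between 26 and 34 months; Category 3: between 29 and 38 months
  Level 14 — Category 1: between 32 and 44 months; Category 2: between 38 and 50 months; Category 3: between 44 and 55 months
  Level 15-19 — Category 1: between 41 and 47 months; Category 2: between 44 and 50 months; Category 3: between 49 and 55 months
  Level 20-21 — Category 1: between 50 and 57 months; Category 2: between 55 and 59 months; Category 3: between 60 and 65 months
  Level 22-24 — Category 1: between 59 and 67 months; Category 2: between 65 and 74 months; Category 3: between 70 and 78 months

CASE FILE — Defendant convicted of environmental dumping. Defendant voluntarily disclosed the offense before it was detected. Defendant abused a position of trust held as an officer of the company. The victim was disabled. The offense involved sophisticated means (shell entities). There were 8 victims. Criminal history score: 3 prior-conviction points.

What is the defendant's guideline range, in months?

65-74 months

Base offense level for environmental dumping: 15.
S1 applies: 15 − 1 = 14.
S2 applies: 14 + 2 = 16.
S5 applies: 16 + 1 = 17.
S6 applies (level before this adjustment is 17 ≥ 11, so +3): 17 + 3 = 20.
S7 applies (level before this adjustment is 20 ≥ 5, so +4): 20 + 4 = 24.
Final offense level: 24.
Criminal history: 3 prior points → Category 2 (3-6).
Level 24 falls in the 22-24 band.
Grid: Level 22-24 × Category 2 = 65-74 months.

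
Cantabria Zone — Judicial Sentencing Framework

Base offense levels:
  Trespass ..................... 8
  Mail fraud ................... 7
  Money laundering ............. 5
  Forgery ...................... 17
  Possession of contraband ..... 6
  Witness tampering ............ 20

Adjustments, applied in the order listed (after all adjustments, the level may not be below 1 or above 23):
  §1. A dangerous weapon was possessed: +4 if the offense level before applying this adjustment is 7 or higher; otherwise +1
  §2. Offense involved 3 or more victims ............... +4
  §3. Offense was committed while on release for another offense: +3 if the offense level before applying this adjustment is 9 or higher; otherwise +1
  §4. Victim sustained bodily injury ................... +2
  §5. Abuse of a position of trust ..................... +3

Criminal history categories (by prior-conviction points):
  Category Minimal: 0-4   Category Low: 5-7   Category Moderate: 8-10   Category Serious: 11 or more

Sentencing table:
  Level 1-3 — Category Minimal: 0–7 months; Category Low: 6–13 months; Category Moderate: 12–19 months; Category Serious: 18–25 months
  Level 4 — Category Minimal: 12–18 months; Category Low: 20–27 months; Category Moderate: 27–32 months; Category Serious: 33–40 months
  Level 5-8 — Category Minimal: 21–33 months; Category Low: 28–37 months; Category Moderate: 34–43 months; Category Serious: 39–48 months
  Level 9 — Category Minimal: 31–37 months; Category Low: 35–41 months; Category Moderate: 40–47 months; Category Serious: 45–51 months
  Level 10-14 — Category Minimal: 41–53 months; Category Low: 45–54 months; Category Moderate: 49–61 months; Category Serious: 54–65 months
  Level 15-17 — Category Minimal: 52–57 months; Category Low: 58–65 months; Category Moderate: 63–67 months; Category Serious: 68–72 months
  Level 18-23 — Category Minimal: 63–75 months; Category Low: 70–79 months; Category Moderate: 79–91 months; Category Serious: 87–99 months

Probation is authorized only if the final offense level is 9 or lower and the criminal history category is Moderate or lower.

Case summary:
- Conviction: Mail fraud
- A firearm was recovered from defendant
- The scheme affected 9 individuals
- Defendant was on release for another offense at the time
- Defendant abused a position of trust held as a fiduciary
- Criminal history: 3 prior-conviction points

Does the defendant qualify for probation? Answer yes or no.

No

Base offense level for mail fraud: 7.
§1 applies (level before this adjustment is 7 ≥ 7, so +4): 7 + 4 = 11.
§2 applies: 11 + 4 = 15.
§3 applies (level before this adjustment is 15 ≥ 9, so +3): 15 + 3 = 18.
§4 does not apply.
§5 applies: 18 + 3 = 21.
Final offense level: 21.
Criminal history: 3 prior points → Category Minimal (0-4).
Level 21 falls in the 18-23 band.
Grid: Level 18-23 × Category Minimal = 63-75 months.
Probation check: level 21 > 9 and category Minimal ≤ Moderate → not eligible.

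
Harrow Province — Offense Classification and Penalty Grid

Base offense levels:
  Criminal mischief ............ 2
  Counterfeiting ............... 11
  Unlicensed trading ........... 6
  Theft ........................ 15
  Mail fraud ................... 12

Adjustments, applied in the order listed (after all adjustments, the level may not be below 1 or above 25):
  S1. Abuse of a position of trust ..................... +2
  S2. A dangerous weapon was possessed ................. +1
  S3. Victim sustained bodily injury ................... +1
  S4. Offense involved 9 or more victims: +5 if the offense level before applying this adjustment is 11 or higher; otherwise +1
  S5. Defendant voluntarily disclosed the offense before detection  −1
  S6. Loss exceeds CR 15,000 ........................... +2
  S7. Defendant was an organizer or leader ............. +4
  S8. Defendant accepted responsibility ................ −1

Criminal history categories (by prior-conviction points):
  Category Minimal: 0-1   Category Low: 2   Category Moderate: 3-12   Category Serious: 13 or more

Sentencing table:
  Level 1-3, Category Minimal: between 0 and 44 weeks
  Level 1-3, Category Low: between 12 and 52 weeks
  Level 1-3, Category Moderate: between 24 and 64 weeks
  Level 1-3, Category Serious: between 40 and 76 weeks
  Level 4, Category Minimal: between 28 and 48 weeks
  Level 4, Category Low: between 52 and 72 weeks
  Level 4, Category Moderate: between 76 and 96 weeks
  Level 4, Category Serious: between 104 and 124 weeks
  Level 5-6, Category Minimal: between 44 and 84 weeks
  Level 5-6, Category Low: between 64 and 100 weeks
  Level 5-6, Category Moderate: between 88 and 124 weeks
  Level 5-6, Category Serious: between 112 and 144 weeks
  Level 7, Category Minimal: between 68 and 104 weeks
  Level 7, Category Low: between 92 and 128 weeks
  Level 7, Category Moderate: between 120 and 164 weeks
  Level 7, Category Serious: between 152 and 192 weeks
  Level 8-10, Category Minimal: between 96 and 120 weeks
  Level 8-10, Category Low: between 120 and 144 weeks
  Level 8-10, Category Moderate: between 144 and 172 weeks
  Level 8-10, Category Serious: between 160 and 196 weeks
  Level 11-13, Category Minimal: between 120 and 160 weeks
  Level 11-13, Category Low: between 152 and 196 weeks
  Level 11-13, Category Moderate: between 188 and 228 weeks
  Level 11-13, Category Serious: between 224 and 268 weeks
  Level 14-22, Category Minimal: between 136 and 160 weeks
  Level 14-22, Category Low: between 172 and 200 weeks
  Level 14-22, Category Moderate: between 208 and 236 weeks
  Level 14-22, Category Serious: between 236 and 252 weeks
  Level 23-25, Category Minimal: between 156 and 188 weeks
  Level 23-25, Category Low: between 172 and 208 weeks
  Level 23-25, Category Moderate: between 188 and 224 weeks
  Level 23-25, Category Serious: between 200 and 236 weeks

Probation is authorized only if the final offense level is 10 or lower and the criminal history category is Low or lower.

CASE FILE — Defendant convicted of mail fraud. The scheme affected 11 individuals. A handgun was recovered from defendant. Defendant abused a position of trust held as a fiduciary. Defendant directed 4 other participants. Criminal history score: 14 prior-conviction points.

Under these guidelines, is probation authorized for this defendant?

No

Base offense level for mail fraud: 12.
S1 applies: 12 + 2 = 14.
S2 applies: 14 + 1 = 15.
S3 does not apply.
S4 applies (level before this adjustment is 15 ≥ 11, so +5): 15 + 5 = 20.
S5 does not apply.
S6 does not apply.
S7 applies: 20 + 4 = 24.
S8 does not apply.
Final offense level: 24.
Criminal history: 14 prior points → Category Serious (13+).
Level 24 falls in the 23-25 band.
Grid: Level 23-25 × Category Serious = 200-236 weeks.
Probation check: level 24 > 10 and category Serious > Low → not eligible.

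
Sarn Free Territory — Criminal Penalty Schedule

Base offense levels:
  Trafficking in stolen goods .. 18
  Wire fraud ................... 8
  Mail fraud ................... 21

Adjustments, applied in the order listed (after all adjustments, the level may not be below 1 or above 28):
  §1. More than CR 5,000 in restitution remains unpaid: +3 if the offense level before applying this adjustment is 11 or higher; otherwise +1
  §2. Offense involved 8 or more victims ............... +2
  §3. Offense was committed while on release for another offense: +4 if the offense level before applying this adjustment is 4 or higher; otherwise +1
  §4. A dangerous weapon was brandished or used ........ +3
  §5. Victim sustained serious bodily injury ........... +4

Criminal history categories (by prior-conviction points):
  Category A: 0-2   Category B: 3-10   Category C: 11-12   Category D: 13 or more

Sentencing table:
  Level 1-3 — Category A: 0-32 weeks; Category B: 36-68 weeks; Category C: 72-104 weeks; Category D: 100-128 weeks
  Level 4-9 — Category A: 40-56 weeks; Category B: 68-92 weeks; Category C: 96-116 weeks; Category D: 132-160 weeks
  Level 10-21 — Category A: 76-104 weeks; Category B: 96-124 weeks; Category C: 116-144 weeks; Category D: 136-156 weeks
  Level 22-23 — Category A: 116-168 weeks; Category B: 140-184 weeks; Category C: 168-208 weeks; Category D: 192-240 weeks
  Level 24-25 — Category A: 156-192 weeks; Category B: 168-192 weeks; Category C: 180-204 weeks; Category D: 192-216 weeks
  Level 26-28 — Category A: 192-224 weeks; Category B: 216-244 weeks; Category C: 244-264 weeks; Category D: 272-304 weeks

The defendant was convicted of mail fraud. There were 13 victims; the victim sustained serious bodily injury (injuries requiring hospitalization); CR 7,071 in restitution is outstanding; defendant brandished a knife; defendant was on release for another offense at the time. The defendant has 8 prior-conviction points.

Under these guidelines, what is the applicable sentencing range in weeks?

216-244 weeks

Base offense level for mail fraud: 21.
§1 applies (level before this adjustment is 21 ≥ 11, so +3): 21 + 3 = 24.
§2 applies: 24 + 2 = 26.
§3 applies (level before this adjustment is 26 ≥ 4, so +4): 26 + 4 = 30.
§4 applies: 30 + 3 = 33.
§5 applies: 33 + 4 = 37.
Level 37 exceeds the maximum of 28; capped at 28.
Final offense level: 28.
Criminal history: 8 prior points → Category B (3-10).
Level 28 falls in the 26-28 band.
Grid: Level 26-28 × Category B = 216-244 weeks.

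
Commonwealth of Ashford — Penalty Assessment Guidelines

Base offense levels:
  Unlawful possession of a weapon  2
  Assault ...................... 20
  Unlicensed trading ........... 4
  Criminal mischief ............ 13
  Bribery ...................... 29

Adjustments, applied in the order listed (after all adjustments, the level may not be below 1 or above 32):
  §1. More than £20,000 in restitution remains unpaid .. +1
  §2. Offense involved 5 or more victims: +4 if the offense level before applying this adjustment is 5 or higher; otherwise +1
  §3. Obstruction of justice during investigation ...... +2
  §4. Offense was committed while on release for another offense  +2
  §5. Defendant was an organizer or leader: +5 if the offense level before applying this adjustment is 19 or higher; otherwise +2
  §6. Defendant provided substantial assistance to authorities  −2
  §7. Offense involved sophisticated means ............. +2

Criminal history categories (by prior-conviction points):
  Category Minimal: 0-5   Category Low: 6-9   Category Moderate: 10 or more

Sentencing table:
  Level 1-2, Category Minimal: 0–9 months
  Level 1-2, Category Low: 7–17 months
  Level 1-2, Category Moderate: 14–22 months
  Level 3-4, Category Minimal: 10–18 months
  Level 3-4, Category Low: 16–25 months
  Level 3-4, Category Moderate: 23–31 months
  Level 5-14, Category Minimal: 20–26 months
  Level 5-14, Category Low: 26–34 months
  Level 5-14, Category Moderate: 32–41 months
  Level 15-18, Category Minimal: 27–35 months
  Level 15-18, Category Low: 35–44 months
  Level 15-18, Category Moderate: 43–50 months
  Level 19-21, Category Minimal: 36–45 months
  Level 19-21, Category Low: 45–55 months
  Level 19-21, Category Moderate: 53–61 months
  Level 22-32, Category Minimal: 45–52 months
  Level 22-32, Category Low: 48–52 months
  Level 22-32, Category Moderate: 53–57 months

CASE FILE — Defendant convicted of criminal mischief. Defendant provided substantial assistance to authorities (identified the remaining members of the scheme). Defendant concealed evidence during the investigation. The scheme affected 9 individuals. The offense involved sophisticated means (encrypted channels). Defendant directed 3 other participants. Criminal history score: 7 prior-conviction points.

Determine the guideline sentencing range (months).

48-52 months

Base offense level for criminal mischief: 13.
§1 does not apply.
§2 applies (level before this adjustment is 13 ≥ 5, so +4): 13 + 4 = 17.
§3 applies: 17 + 2 = 19.
§5 applies (level before this adjustment is 19 ≥ 19, so +5): 19 + 5 = 24.
§6 applies: 24 − 2 = 22.
§7 applies: 22 + 2 = 24.
Final offense level: 24.
Criminal history: 7 prior points → Category Low (6-9).
Level 24 falls in the 22-32 band.
Grid: Level 22-32 × Category Low = 48-52 months.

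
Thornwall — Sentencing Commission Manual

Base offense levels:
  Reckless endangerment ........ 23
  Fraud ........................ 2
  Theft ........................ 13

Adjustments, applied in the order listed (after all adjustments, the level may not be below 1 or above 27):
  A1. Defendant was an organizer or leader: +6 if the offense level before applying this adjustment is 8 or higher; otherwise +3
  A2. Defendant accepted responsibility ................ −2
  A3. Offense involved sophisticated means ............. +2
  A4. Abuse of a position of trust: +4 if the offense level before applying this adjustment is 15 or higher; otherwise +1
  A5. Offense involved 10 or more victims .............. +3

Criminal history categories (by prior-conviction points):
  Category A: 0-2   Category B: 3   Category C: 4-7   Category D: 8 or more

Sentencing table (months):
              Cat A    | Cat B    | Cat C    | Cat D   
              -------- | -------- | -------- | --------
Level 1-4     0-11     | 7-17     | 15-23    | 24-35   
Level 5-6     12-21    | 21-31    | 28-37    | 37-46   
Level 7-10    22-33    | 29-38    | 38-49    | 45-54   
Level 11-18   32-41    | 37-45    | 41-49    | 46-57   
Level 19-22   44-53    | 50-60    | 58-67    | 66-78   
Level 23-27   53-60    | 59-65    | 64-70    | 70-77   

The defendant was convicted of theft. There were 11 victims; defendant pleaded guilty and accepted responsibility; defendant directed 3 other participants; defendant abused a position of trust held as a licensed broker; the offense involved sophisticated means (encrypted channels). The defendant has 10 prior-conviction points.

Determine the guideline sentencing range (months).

70-77 months

Base offense level for theft: 13.
A1 applies (level before this adjustment is 13 ≥ 8, so +6): 13 + 6 = 19.
A2 applies: 19 − 2 = 17.
A3 applies: 17 + 2 = 19.
A4 applies (level before this adjustment is 19 ≥ 15, so +4): 19 + 4 = 23.
A5 applies: 23 + 3 = 26.
Final offense level: 26.
Criminal history: 10 prior points → Category D (8+).
Level 26 falls in the 23-27 band.
Grid: Level 23-27 × Category D = 70-77 months.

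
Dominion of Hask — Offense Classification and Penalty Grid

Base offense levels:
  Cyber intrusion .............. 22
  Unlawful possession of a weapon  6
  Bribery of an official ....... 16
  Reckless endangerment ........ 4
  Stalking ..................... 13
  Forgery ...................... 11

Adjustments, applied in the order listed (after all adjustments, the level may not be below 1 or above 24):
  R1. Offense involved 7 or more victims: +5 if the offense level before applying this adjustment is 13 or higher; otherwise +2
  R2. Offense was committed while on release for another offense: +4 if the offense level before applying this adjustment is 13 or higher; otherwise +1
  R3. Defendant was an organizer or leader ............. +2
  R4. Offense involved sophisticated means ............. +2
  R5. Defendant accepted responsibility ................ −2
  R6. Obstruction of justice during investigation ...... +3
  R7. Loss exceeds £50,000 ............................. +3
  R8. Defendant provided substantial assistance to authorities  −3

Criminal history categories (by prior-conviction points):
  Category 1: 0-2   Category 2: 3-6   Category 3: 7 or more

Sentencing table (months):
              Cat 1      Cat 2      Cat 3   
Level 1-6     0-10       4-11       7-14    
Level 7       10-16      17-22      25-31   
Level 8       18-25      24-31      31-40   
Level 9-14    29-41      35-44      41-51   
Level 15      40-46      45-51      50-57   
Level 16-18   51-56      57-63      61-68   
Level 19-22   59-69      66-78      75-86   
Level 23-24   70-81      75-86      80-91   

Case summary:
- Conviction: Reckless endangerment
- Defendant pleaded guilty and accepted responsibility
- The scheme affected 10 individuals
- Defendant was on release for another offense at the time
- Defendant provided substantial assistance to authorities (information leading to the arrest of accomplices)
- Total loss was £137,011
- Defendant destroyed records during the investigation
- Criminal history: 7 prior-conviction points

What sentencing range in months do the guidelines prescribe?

Base offense level for reckless endangerment: 4.
R1 applies (level before this adjustment is 4 < 13, so +2): 4 + 2 = 6.
R2 applies (level before this adjustment is 6 < 13, so +1): 6 + 1 = 7.
R3 does not apply.
R5 applies: 7 − 2 = 5.
R6 applies: 5 + 3 = 8.
R7 applies: 8 + 3 = 11.
R8 applies: 11 − 3 = 8.
Final offense level: 8.
Criminal history: 7 prior points → Category 3 (7+).
Level 8 falls in the 8 band.
Grid: Level 8 × Category 3 = 31-40 months.

31-40 months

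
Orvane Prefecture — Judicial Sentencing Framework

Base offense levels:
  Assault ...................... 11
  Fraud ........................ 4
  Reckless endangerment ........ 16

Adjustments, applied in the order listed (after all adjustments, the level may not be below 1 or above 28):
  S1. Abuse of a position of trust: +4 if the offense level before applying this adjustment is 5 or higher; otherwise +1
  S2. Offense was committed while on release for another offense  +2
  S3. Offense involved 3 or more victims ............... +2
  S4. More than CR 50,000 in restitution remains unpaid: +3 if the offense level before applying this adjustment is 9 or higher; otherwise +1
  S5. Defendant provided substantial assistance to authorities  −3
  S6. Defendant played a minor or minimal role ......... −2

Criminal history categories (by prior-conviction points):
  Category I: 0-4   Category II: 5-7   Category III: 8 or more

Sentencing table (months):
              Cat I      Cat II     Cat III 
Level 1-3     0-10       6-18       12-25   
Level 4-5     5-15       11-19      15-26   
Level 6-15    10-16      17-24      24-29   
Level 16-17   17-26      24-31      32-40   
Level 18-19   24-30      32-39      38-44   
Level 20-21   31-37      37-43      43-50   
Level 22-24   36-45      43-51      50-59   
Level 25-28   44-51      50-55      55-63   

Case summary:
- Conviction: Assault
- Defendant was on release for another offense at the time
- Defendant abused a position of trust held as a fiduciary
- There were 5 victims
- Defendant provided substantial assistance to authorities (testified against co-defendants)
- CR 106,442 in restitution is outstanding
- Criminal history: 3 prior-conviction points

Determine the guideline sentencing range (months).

Base offense level for assault: 11.
S1 applies (level before this adjustment is 11 ≥ 5, so +4): 11 + 4 = 15.
S2 applies: 15 + 2 = 17.
S3 applies: 17 + 2 = 19.
S4 applies (level before this adjustment is 19 ≥ 9, so +3): 19 + 3 = 22.
S5 applies: 22 − 3 = 19.
S6 does not apply.
Final offense level: 19.
Criminal history: 3 prior points → Category I (0-4).
Level 19 falls in the 18-19 band.
Grid: Level 18-19 × Category I = 24-30 months.

24-30 months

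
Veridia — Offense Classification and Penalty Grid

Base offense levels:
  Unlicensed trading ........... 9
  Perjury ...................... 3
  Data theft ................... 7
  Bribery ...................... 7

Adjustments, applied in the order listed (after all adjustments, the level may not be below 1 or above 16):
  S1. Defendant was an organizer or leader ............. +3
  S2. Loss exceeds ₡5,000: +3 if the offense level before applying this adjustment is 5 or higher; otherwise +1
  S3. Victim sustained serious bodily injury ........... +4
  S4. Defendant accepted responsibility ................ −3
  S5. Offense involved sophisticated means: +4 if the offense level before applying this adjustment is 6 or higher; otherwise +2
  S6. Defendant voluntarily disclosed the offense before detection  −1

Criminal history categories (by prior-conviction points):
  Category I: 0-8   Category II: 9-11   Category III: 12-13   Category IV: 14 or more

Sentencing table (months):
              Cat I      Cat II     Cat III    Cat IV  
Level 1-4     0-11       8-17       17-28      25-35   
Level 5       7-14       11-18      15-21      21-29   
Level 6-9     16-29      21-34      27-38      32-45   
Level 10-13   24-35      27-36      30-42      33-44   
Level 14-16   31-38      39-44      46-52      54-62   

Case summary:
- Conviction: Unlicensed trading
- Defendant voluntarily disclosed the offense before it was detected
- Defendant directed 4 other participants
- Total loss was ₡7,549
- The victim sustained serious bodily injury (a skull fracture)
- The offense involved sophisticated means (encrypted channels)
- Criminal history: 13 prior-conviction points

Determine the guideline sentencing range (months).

Base offense level for unlicensed trading: 9.
S1 applies: 9 + 3 = 12.
S2 applies (level before this adjustment is 12 ≥ 5, so +3): 12 + 3 = 15.
S3 applies: 15 + 4 = 19.
S4 does not apply.
S5 applies (level before this adjustment is 19 ≥ 6, so +4): 19 + 4 = 23.
S6 applies: 23 − 1 = 22.
Level 22 exceeds the maximum of 16; capped at 16.
Final offense level: 16.
Criminal history: 13 prior points → Category III (12-13).
Level 16 falls in the 14-16 band.
Grid: Level 14-16 × Category III = 46-52 months.

46-52 months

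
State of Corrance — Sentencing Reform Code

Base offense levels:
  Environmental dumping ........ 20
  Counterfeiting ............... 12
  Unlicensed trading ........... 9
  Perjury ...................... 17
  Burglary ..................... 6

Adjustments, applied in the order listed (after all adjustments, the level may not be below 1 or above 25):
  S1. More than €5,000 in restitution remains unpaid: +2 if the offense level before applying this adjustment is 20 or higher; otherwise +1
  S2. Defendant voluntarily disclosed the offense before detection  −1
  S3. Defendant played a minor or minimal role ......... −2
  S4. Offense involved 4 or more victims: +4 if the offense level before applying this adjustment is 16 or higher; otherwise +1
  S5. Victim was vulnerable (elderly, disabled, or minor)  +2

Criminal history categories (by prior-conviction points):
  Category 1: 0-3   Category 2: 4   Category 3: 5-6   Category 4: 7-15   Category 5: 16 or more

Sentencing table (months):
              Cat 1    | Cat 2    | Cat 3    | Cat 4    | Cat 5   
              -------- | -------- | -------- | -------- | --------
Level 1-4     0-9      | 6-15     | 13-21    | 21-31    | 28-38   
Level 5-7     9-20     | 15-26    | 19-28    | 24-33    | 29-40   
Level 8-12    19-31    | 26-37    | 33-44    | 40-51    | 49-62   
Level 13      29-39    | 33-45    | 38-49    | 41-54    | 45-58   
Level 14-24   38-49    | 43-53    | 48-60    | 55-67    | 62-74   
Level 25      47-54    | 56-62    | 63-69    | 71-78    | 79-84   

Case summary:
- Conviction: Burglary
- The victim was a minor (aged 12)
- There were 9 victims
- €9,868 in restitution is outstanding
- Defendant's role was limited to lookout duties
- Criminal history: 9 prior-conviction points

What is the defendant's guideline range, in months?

Base offense level for burglary: 6.
S1 applies (level before this adjustment is 6 < 20, so +1): 6 + 1 = 7.
S3 applies: 7 − 2 = 5.
S4 applies (level before this adjustment is 5 < 16, so +1): 5 + 1 = 6.
S5 applies: 6 + 2 = 8.
Final offense level: 8.
Criminal history: 9 prior points → Category 4 (7-15).
Level 8 falls in the 8-12 band.
Grid: Level 8-12 × Category 4 = 40-51 months.

40-51 months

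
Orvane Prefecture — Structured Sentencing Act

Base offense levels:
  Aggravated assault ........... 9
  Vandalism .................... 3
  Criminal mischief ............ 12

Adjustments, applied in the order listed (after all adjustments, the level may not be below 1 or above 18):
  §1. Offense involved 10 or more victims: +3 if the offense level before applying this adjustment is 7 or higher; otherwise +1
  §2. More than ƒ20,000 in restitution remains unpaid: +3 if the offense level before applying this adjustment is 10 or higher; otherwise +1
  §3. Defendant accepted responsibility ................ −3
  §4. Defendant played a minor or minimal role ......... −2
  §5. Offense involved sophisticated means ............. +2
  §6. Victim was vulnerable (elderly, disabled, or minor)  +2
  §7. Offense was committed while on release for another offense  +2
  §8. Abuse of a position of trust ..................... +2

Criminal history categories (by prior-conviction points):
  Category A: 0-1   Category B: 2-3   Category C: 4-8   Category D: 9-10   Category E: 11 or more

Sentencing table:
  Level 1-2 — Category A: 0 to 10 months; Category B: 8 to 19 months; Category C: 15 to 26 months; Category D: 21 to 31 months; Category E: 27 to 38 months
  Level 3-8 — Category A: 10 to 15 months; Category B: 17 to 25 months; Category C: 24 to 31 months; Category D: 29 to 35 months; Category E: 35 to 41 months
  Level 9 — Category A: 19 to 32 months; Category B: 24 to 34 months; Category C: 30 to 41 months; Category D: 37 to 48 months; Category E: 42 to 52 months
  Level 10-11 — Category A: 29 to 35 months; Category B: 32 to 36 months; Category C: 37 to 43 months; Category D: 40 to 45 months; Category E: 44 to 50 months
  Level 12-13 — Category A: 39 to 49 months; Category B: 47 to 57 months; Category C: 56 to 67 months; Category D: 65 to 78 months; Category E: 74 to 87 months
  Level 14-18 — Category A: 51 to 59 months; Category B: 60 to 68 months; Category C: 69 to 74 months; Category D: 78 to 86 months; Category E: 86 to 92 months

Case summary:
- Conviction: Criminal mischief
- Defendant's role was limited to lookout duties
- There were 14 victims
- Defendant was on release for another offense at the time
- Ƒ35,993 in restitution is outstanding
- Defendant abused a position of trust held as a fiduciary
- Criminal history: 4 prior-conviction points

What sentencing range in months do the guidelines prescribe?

69-74 months

Base offense level for criminal mischief: 12.
§1 applies (level before this adjustment is 12 ≥ 7, so +3): 12 + 3 = 15.
§2 applies (level before this adjustment is 15 ≥ 10, so +3): 15 + 3 = 18.
§4 applies: 18 − 2 = 16.
§5 does not apply.
§6 does not apply.
§7 applies: 16 + 2 = 18.
§8 applies: 18 + 2 = 20.
Level 20 exceeds the maximum of 18; capped at 18.
Final offense level: 18.
Criminal history: 4 prior points → Category C (4-8).
Level 18 falls in the 14-18 band.
Grid: Level 14-18 × Category C = 69-74 months.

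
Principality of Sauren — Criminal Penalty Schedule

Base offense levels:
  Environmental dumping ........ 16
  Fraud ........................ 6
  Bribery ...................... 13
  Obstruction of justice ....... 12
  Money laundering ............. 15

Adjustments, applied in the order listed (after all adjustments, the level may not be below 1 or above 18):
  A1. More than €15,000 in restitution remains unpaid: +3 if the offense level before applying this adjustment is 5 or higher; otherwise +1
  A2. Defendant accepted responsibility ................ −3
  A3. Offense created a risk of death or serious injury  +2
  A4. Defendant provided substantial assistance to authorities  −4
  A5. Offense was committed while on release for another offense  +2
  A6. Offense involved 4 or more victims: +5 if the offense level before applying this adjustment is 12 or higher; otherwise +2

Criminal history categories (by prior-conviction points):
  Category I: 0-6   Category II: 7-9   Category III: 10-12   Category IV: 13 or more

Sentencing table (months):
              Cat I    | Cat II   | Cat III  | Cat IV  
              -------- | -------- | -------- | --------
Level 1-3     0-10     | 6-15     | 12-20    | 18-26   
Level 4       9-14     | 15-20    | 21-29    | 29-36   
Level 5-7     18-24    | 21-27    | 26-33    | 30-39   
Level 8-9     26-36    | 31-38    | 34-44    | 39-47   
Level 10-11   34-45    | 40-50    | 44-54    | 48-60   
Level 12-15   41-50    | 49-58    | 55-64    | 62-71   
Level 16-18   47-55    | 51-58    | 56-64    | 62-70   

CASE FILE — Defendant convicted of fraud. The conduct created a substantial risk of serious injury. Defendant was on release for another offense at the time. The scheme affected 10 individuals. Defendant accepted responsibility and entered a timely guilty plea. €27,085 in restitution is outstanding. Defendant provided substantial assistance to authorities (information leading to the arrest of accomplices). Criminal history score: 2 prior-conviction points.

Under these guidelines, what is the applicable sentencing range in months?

Base offense level for fraud: 6.
A1 applies (level before this adjustment is 6 ≥ 5, so +3): 6 + 3 = 9.
A2 applies: 9 − 3 = 6.
A3 applies: 6 + 2 = 8.
A4 applies: 8 − 4 = 4.
A5 applies: 4 + 2 = 6.
A6 applies (level before this adjustment is 6 < 12, so +2): 6 + 2 = 8.
Final offense level: 8.
Criminal history: 2 prior points → Category I (0-6).
Level 8 falls in the 8-9 band.
Grid: Level 8-9 × Category I = 26-36 months.

26-36 months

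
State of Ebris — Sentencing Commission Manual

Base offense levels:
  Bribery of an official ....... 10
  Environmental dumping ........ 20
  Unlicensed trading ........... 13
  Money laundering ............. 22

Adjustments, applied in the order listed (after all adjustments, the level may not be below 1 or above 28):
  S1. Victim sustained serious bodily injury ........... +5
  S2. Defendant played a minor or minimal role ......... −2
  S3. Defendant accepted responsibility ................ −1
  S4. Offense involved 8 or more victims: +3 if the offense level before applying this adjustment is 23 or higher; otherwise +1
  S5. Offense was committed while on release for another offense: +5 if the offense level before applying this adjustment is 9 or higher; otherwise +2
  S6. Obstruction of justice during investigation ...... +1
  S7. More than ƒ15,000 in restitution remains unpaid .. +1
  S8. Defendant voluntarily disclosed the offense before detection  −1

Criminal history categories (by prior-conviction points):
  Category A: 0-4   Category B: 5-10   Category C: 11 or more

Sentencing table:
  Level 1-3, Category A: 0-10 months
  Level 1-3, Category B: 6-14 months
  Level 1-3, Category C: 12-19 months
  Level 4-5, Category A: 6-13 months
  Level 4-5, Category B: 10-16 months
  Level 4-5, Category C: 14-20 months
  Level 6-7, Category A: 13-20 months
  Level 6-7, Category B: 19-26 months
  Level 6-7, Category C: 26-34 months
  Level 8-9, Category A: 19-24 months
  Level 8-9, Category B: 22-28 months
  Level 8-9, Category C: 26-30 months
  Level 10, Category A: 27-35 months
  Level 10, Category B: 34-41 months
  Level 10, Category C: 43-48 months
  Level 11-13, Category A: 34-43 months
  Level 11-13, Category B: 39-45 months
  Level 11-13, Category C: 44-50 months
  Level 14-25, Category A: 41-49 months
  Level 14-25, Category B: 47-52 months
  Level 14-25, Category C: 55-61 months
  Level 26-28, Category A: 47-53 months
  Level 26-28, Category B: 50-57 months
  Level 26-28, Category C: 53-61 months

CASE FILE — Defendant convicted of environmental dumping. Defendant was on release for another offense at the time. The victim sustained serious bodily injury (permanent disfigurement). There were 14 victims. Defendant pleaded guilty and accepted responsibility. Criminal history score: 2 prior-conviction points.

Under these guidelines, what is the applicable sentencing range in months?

Base offense level for environmental dumping: 20.
S1 applies: 20 + 5 = 25.
S3 applies: 25 − 1 = 24.
S4 applies (level before this adjustment is 24 ≥ 23, so +3): 24 + 3 = 27.
S5 applies (level before this adjustment is 27 ≥ 9, so +5): 27 + 5 = 32.
S8 does not apply.
Level 32 exceeds the maximum of 28; capped at 28.
Final offense level: 28.
Criminal history: 2 prior points → Category A (0-4).
Level 28 falls in the 26-28 band.
Grid: Level 26-28 × Category A = 47-53 months.

47-53 months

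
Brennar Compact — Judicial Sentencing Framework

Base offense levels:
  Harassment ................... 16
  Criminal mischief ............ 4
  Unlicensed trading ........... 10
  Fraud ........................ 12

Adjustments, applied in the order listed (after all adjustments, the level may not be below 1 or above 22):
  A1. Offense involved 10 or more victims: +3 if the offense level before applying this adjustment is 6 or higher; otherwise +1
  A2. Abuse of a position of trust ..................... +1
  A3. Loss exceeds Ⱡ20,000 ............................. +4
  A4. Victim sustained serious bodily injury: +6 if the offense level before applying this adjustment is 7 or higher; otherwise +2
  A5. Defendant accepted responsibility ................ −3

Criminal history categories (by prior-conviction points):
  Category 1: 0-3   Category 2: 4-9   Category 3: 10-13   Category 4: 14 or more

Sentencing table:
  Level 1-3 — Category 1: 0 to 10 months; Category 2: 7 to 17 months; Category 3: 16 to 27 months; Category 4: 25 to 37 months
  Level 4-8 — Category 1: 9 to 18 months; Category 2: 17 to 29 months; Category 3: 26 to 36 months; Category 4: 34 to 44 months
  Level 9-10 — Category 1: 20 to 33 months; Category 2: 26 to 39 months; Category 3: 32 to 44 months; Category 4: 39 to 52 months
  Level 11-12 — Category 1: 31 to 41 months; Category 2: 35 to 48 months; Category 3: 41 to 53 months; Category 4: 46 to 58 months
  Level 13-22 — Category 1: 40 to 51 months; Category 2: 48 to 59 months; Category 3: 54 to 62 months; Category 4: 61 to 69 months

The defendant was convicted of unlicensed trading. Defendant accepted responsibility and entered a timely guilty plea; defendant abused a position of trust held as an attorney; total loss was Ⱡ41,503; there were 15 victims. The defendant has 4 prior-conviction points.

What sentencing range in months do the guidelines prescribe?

48-59 months

Base offense level for unlicensed trading: 10.
A1 applies (level before this adjustment is 10 ≥ 6, so +3): 10 + 3 = 13.
A2 applies: 13 + 1 = 14.
A3 applies: 14 + 4 = 18.
A4 does not apply.
A5 applies: 18 − 3 = 15.
Final offense level: 15.
Criminal history: 4 prior points → Category 2 (4-9).
Level 15 falls in the 13-22 band.
Grid: Level 13-22 × Category 2 = 48-59 months.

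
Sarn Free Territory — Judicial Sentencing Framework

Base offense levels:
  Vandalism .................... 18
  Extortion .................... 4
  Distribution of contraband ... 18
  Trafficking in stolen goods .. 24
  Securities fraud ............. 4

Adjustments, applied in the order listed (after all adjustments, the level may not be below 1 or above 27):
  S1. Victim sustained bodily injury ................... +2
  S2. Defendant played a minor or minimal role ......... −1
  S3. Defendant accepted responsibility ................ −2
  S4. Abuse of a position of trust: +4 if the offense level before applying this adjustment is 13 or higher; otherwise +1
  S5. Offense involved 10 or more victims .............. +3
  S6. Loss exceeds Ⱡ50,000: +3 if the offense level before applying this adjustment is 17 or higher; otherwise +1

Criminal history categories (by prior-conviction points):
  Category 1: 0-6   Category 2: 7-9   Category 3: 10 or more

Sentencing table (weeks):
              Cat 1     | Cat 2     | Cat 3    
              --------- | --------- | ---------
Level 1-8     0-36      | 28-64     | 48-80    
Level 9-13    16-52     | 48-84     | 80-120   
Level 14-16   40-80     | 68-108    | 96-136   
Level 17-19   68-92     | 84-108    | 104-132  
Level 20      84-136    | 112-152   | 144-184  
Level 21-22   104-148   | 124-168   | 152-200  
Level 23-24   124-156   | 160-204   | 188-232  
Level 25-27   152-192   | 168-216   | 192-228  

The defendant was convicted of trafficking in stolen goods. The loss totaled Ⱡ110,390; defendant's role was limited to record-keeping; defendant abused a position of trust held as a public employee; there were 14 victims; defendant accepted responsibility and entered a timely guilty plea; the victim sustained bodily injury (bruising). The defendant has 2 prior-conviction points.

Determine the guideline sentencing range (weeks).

152-192 weeks

Base offense level for trafficking in stolen goods: 24.
S1 applies: 24 + 2 = 26.
S2 applies: 26 − 1 = 25.
S3 applies: 25 − 2 = 23.
S4 applies (level before this adjustment is 23 ≥ 13, so +4): 23 + 4 = 27.
S5 applies: 27 + 3 = 30.
S6 applies (level before this adjustment is 30 ≥ 17, so +3): 30 + 3 = 33.
Level 33 exceeds the maximum of 27; capped at 27.
Final offense level: 27.
Criminal history: 2 prior points → Category 1 (0-6).
Level 27 falls in the 25-27 band.
Grid: Level 25-27 × Category 1 = 152-192 weeks.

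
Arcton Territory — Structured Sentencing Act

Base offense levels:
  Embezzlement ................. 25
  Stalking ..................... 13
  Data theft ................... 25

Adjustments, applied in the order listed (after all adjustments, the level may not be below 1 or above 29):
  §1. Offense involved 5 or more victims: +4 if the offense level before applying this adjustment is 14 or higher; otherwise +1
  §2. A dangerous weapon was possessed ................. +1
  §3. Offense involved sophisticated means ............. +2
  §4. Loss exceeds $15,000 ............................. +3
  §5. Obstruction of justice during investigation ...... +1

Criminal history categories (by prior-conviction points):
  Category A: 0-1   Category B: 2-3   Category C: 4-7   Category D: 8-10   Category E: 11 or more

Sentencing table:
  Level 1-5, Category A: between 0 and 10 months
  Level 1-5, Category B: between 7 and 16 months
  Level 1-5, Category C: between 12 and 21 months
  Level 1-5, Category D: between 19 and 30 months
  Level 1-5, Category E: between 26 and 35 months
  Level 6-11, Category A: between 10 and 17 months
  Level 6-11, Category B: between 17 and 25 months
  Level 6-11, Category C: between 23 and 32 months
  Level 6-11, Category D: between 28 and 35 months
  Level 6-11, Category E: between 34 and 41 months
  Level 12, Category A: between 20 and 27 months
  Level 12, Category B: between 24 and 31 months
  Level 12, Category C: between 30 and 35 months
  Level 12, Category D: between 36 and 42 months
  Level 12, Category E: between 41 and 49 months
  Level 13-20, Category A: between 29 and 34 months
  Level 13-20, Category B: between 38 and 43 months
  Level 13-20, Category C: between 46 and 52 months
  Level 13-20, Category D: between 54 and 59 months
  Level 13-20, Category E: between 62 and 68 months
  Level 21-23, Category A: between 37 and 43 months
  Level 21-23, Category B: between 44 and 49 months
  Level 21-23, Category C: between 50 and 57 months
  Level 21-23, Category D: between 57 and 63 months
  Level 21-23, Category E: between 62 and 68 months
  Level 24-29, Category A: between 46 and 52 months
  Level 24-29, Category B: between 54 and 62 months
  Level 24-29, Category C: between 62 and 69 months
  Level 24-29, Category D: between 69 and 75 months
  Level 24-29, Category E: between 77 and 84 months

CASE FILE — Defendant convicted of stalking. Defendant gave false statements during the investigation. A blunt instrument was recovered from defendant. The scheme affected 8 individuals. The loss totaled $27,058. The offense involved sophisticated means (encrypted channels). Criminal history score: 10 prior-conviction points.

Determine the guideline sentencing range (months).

57-63 months

Base offense level for stalking: 13.
§1 applies (level before this adjustment is 13 < 14, so +1): 13 + 1 = 14.
§2 applies: 14 + 1 = 15.
§3 applies: 15 + 2 = 17.
§4 applies: 17 + 3 = 20.
§5 applies: 20 + 1 = 21.
Final offense level: 21.
Criminal history: 10 prior points → Category D (8-10).
Level 21 falls in the 21-23 band.
Grid: Level 21-23 × Category D = 57-63 months.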